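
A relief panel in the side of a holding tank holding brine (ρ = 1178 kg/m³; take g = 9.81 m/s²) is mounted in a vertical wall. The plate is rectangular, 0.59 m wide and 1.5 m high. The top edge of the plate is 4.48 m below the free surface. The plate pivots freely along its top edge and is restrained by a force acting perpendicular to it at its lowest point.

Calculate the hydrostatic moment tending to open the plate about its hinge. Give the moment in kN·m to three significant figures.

M ≈ 42.0 kN·m

γ = ρg = 1178 × 9.81 / 1000 = 11.55618 kN/m³.
The centroid lies 1.5/2 = 0.75 m below the top edge, so the centroid depth is h_c = 4.48 + 0.75 = 5.23 m.
A = 0.59 × 1.5 = 0.885 m².
Resultant F = γ·h_c·A = 11.55618 × 5.23 × 0.885 = 53.4884 kN.
I_c = b·h³/12 = 0.59 × 1.5³/12 = 0.165937 m⁴.
Centre of pressure: y_p = y_c + I_c/(y_c·A) = 5.23 + 0.165937/(5.23 × 0.885) = 5.23 + 0.0358508 = 5.26585 m along the plane.
The resultant acts 0.75 + 0.0358508 = 0.785851 m (along the plate) below the hinge at the top edge, so the moment about the hinge is M = F × 0.785851 = 53.4884 × 0.785851 = 42.0339 kN·m.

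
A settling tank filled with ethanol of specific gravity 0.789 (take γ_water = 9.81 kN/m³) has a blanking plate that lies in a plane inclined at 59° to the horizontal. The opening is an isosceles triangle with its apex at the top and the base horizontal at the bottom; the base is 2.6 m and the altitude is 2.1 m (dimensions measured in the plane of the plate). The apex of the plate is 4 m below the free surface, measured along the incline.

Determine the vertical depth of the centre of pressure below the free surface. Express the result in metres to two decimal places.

h_p = 4.67 m

γ = 0.789 × 9.81 = 7.74009 kN/m³.
Let θ = 59° be the plate's angle to the horizontal; measure y along the incline from where the plane meets the free surface. Vertical depth h = y·sinθ with sinθ = 0.857167.
With the apex up, the centroid sits 2h/3 = 2 × 2.1/3 = 1.4 m below the apex, so y_c = 4 + 1.4 = 5.4 m and h_c = 5.4 × 0.857167 = 4.6287 m.
A = ½ × 2.6 × 2.1 = 2.73 m².
Resultant F = γ·h_c·A = 7.74009 × 4.6287 × 2.73 = 97.8065 kN.
I_c = b·h³/36 = 2.6 × 2.1³/36 = 0.66885 m⁴.
Centre of pressure: y_p = y_c + I_c/(y_c·A) = 5.4 + 0.66885/(5.4 × 2.73) = 5.4 + 0.0453704 = 5.44537 m along the plane.
Vertically, h_p = y_p·sinθ = 5.44537 × 0.857167 = 4.66759 m.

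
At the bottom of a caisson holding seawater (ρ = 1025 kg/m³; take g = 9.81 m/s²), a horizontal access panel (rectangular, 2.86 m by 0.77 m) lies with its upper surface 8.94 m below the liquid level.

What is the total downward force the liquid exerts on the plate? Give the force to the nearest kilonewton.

F ≈ 198 kN

γ = ρg = 1025 × 9.81 / 1000 = 10.05525 kN/m³.
The plate is horizontal, so pressure is uniform at p = γ·h = 10.05525 × 8.94 = 89.8939 kN/m².
A = 2.86 × 0.77 = 2.2022 m².
F = p·A = 89.8939 × 2.2022 = 197.964 kN.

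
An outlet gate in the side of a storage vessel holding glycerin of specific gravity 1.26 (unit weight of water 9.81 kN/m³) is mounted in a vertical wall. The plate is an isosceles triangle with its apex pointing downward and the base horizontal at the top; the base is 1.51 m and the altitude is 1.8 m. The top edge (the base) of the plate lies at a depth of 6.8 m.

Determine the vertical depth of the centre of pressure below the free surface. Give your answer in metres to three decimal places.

γ = 1.26 × 9.81 = 12.3606 kN/m³.
With the apex down, the centroid sits h/3 = 1.8/3 = 0.6 m below the base (the top edge), so the centroid depth is h_c = 6.8 + 0.6 = 7.4 m.
A = ½ × 1.51 × 1.8 = 1.359 m².
Resultant F = γ·h_c·A = 12.3606 × 7.4 × 1.359 = 124.306 kN.
I_c = b·h³/36 = 1.51 × 1.8³/36 = 0.24462 m⁴.
Centre of pressure: y_p = y_c + I_c/(y_c·A) = 7.4 + 0.24462/(7.4 × 1.359) = 7.4 + 0.0243243 = 7.42432 m along the plane.

h_p = 7.424 m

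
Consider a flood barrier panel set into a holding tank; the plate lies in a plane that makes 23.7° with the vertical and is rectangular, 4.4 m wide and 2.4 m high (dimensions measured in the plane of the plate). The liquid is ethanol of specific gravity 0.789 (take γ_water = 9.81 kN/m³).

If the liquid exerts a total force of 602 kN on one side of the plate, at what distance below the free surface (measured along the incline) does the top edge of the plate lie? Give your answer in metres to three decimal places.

γ = 0.789 × 9.81 = 7.74009 kN/m³.
A = 4.4 × 2.4 = 10.56 m².
From F = γ·h_c·A, the centroid depth is h_c = 602/(7.74009 × 10.56) = 7.36523 m.
The plate makes 23.7° with the vertical, i.e. θ = 90° − 23.7° = 66.3° to the horizontal. Measuring y along the incline from the free-surface line, vertical depth h = y·sinθ with sinθ = 0.915663.
Along the incline, y_c = h_c/sinθ = 7.36523/0.915663 = 8.0436 m.
The centroid lies 2.4/2 = 1.2 m below the top edge, so the top edge sits at y_top = 8.0436 − 1.2 = 6.8436 m along the incline.

y_top ≈ 6.844 m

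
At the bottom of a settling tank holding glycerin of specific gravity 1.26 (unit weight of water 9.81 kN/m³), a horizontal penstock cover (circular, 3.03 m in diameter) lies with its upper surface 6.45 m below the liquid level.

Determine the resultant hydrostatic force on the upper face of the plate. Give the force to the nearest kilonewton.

F ≈ 575 kN

γ = 1.26 × 9.81 = 12.3606 kN/m³.
The plate is horizontal, so pressure is uniform at p = γ·h = 12.3606 × 6.45 = 79.7259 kN/m².
A = π(1.515)² = 7.21066 m².
F = p·A = 79.7259 × 7.21066 = 574.876 kN.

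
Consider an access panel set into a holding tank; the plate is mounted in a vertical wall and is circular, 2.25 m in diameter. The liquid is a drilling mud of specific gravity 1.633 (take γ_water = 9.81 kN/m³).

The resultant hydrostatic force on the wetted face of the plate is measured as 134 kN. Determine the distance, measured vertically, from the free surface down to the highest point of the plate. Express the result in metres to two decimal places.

γ = 1.633 × 9.81 = 16.01973 kN/m³.
A = π(1.125)² = 3.97608 m².
From F = γ·h_c·A, the centroid depth is h_c = 134/(16.01973 × 3.97608) = 2.10375 m.
The centroid is at the centre, 1.125 m below the top of the plate, so the highest point sits at h_top = 2.10375 − 1.125 = 0.97875 m below the surface.

d_top ≈ 0.98 m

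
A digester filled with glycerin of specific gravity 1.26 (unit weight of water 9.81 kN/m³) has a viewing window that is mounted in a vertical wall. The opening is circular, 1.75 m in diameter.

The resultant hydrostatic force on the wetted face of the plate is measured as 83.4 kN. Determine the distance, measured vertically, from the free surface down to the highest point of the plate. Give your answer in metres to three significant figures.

γ = 1.26 × 9.81 = 12.3606 kN/m³.
A = π(0.875)² = 2.40528 m².
From F = γ·h_c·A, the centroid depth is h_c = 83.4/(12.3606 × 2.40528) = 2.80518 m.
The centroid is at the centre, 0.875 m below the top of the plate, so the highest point sits at h_top = 2.80518 − 0.875 = 1.93018 m below the surface.

d_top ≈ 1.93 m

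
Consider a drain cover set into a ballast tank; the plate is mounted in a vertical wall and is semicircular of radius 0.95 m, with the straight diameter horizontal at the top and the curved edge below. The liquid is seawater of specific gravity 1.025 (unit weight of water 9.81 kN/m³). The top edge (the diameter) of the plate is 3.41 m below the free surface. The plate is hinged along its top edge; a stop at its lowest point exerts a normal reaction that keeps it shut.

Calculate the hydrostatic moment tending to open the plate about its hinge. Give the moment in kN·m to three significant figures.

M ≈ 22.8 kN·m

γ = 1.025 × 9.81 = 10.05525 kN/m³.
The centroid of a semicircle lies 4r/(3π) = 0.403193 m from the diameter, here below the top edge, so the centroid depth is h_c = 3.41 + 0.403193 = 3.81319 m.
A = πr²/2 = π × 0.95²/2 = 1.41764 m².
Resultant F = γ·h_c·A = 10.05525 × 3.81319 × 1.41764 = 54.356 kN.
I_c = (π/8 − 8/(9π))·r⁴ = 0.109757 × 0.95⁴ = 0.0893978 m⁴.
Centre of pressure: y_p = y_c + I_c/(y_c·A) = 3.81319 + 0.0893978/(3.81319 × 1.41764) = 3.81319 + 0.0165376 = 3.82973 m along the plane.
The resultant acts 0.403193 + 0.0165376 = 0.419731 m (along the plate) below the hinge at the top edge, so the moment about the hinge is M = F × 0.419731 = 54.356 × 0.419731 = 22.8149 kN·m.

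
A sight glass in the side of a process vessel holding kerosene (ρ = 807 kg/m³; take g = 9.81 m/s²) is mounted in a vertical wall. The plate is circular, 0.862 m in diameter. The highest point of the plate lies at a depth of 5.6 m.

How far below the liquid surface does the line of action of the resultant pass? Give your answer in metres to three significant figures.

h_p = 6.04 m

γ = ρg = 807 × 9.81 / 1000 = 7.91667 kN/m³.
The centroid is at the centre, 0.431 m below the top of the plate, so the centroid depth is h_c = 5.6 + 0.431 = 6.031 m.
A = π(0.431)² = 0.583585 m².
Resultant F = γ·h_c·A = 7.91667 × 6.031 × 0.583585 = 27.8635 kN.
I_c = πr⁴/4 = π × 0.431⁴/4 = 0.0271019 m⁴.
Centre of pressure: y_p = y_c + I_c/(y_c·A) = 6.031 + 0.0271019/(6.031 × 0.583585) = 6.031 + 0.00770028 = 6.0387 m along the plane.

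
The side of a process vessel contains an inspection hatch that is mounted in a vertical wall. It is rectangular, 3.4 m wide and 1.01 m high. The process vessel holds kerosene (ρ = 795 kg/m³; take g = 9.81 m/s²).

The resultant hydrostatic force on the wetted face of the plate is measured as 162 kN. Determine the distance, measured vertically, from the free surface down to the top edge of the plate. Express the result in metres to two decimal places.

d_top ≈ 5.54 m

γ = ρg = 795 × 9.81 / 1000 = 7.79895 kN/m³.
A = 3.4 × 1.01 = 3.434 m².
From F = γ·h_c·A, the centroid depth is h_c = 162/(7.79895 × 3.434) = 6.04893 m.
The centroid lies 1.01/2 = 0.505 m below the top edge, so the top edge sits at h_top = 6.04893 − 0.505 = 5.54393 m below the surface.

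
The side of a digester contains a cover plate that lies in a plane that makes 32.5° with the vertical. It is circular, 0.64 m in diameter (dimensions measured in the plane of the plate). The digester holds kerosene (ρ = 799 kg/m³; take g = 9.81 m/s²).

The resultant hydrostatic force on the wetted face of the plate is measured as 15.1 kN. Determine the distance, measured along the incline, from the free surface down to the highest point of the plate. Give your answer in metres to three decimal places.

γ = ρg = 799 × 9.81 / 1000 = 7.83819 kN/m³.
A = π(0.32)² = 0.321699 m².
From F = γ·h_c·A, the centroid depth is h_c = 15.1/(7.83819 × 0.321699) = 5.98841 m.
The plate makes 32.5° with the vertical, i.e. θ = 90° − 32.5° = 57.5° to the horizontal. Measuring y along the incline from the free-surface line, vertical depth h = y·sinθ with sinθ = 0.843391.
Along the incline, y_c = h_c/sinθ = 5.98841/0.843391 = 7.1004 m.
The centroid is at the centre, 0.32 m below the top of the plate, so the highest point sits at y_top = 7.1004 − 0.32 = 6.7804 m along the incline.

y_top ≈ 6.780 m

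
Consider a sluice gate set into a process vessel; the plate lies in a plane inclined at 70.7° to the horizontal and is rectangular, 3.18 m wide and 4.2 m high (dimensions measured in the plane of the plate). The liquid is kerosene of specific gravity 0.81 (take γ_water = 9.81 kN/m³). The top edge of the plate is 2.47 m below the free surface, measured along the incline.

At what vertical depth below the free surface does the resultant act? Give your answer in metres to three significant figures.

γ = 0.81 × 9.81 = 7.9461 kN/m³.
Let θ = 70.7° be the plate's angle to the horizontal; measure y along the incline from where the plane meets the free surface. Vertical depth h = y·sinθ with sinθ = 0.943801.
The centroid lies 4.2/2 = 2.1 m below the top edge, so y_c = 2.47 + 2.1 = 4.57 m and h_c = 4.57 × 0.943801 = 4.31317 m.
A = 3.18 × 4.2 = 13.356 m².
Resultant F = γ·h_c·A = 7.9461 × 4.31317 × 13.356 = 457.749 kN.
I_c = b·h³/12 = 3.18 × 4.2³/12 = 19.6333 m⁴.
Centre of pressure: y_p = y_c + I_c/(y_c·A) = 4.57 + 19.6333/(4.57 × 13.356) = 4.57 + 0.321663 = 4.89166 m along the plane.
Vertically, h_p = y_p·sinθ = 4.89166 × 0.943801 = 4.61675 m.

h_p = 4.62 m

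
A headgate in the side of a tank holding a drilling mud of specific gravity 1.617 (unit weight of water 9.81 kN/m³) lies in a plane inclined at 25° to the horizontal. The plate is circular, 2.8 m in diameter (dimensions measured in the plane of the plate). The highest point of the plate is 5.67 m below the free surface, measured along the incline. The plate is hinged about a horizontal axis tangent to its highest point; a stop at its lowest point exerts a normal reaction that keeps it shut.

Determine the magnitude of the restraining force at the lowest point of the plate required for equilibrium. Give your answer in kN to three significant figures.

γ = 1.617 × 9.81 = 15.86277 kN/m³.
Let θ = 25° be the plate's angle to the horizontal; measure y along the incline from where the plane meets the free surface. Vertical depth h = y·sinθ with sinθ = 0.422618.
The centroid is at the centre, 1.4 m below the top of the plate, so y_c = 5.67 + 1.4 = 7.07 m and h_c = 7.07 × 0.422618 = 2.98791 m.
A = π(1.4)² = 6.15752 m².
Resultant F = γ·h_c·A = 15.86277 × 2.98791 × 6.15752 = 291.845 kN.
I_c = πr⁴/4 = π × 1.4⁴/4 = 3.01719 m⁴.
Centre of pressure: y_p = y_c + I_c/(y_c·A) = 7.07 + 3.01719/(7.07 × 6.15752) = 7.07 + 0.0693071 = 7.13931 m along the plane.
The resultant acts 1.4 + 0.0693071 = 1.46931 m (along the plate) below the hinge at the top edge, so the moment about the hinge is M = F × 1.46931 = 291.845 × 1.46931 = 428.811 kN·m.
A normal force at the bottom, 2.8 m from the hinge, must supply this moment: P = 428.811/2.8 = 153.147 kN.

P ≈ 153 kN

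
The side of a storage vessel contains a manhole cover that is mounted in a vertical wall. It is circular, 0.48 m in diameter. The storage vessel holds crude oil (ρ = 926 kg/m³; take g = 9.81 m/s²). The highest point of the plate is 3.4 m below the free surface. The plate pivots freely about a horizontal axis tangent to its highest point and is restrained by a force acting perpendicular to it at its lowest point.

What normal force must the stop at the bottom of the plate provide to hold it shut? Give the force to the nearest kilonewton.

P ≈ 3 kN

γ = ρg = 926 × 9.81 / 1000 = 9.08406 kN/m³.
The centroid is at the centre, 0.24 m below the top of the plate, so the centroid depth is h_c = 3.4 + 0.24 = 3.64 m.
A = π(0.24)² = 0.180956 m².
Resultant F = γ·h_c·A = 9.08406 × 3.64 × 0.180956 = 5.98349 kN.
I_c = πr⁴/4 = π × 0.24⁴/4 = 0.00260576 m⁴.
Centre of pressure: y_p = y_c + I_c/(y_c·A) = 3.64 + 0.00260576/(3.64 × 0.180956) = 3.64 + 0.00395603 = 3.64396 m along the plane.
The resultant acts 0.24 + 0.00395603 = 0.243956 m (along the plate) below the hinge at the top edge, so the moment about the hinge is M = F × 0.243956 = 5.98349 × 0.243956 = 1.45971 kN·m.
A normal force at the bottom, 0.48 m from the hinge, must supply this moment: P = 1.45971/0.48 = 3.04106 kN.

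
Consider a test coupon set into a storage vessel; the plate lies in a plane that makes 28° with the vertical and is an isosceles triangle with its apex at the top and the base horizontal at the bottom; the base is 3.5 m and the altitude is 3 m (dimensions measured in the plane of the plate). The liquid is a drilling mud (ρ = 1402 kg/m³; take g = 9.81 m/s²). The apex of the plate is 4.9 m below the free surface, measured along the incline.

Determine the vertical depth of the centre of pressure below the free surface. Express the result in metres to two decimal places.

h_p = 6.16 m

γ = ρg = 1402 × 9.81 / 1000 = 13.75362 kN/m³.
The plate makes 28° with the vertical, i.e. θ = 90° − 28° = 62° to the horizontal. Measuring y along the incline from the free-surface line, vertical depth h = y·sinθ with sinθ = 0.882948.
With the apex up, the centroid sits 2h/3 = 2 × 3/3 = 2 m below the apex, so y_c = 4.9 + 2 = 6.9 m and h_c = 6.9 × 0.882948 = 6.09234 m.
A = ½ × 3.5 × 3 = 5.25 m².
Resultant F = γ·h_c·A = 13.75362 × 6.09234 × 5.25 = 439.907 kN.
I_c = b·h³/36 = 3.5 × 3³/36 = 2.625 m⁴.
Centre of pressure: y_p = y_c + I_c/(y_c·A) = 6.9 + 2.625/(6.9 × 5.25) = 6.9 + 0.0724638 = 6.97246 m along the plane.
Vertically, h_p = y_p·sinθ = 6.97246 × 0.882948 = 6.15632 m.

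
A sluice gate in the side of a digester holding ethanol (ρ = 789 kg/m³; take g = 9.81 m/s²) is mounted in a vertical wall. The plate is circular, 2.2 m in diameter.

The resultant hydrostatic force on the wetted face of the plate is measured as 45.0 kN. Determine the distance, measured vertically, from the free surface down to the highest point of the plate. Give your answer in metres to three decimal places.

γ = ρg = 789 × 9.81 / 1000 = 7.74009 kN/m³.
A = π(1.1)² = 3.80133 m².
From F = γ·h_c·A, the centroid depth is h_c = 45.0/(7.74009 × 3.80133) = 1.52943 m.
The centroid is at the centre, 1.1 m below the top of the plate, so the highest point sits at h_top = 1.52943 − 1.1 = 0.42943 m below the surface.

d_top ≈ 0.429 m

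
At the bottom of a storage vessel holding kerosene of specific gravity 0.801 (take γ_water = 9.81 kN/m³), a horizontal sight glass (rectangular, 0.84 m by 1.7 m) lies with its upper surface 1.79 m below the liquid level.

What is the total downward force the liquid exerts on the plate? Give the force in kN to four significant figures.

γ = 0.801 × 9.81 = 7.85781 kN/m³.
The plate is horizontal, so pressure is uniform at p = γ·h = 7.85781 × 1.79 = 14.0655 kN/m².
A = 0.84 × 1.7 = 1.428 m².
F = p·A = 14.0655 × 1.428 = 20.0855 kN.

F ≈ 20.09 kN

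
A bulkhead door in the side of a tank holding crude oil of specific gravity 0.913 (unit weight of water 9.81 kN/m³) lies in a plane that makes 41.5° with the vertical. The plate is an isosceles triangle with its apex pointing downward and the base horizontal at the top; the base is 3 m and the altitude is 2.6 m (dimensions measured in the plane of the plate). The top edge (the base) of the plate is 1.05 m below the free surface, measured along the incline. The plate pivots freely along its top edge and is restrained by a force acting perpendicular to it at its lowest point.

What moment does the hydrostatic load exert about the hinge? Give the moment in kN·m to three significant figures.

γ = 0.913 × 9.81 = 8.95653 kN/m³.
The plate makes 41.5° with the vertical, i.e. θ = 90° − 41.5° = 48.5° to the horizontal. Measuring y along the incline from the free-surface line, vertical depth h = y·sinθ with sinθ = 0.748956.
With the apex down, the centroid sits h/3 = 2.6/3 = 0.866667 m below the base (the top edge), so y_c = 1.05 + 0.866667 = 1.91667 m and h_c = 1.91667 × 0.748956 = 1.4355 m.
A = ½ × 3 × 2.6 = 3.9 m².
Resultant F = γ·h_c·A = 8.95653 × 1.4355 × 3.9 = 50.1427 kN.
I_c = b·h³/36 = 3 × 2.6³/36 = 1.46467 m⁴.
Centre of pressure: y_p = y_c + I_c/(y_c·A) = 1.91667 + 1.46467/(1.91667 × 3.9) = 1.91667 + 0.195942 = 2.11261 m along the plane.
The resultant acts 0.866667 + 0.195942 = 1.06261 m (along the plate) below the hinge at the top edge, so the moment about the hinge is M = F × 1.06261 = 50.1427 × 1.06261 = 53.2821 kN·m.

M ≈ 53.3 kN·m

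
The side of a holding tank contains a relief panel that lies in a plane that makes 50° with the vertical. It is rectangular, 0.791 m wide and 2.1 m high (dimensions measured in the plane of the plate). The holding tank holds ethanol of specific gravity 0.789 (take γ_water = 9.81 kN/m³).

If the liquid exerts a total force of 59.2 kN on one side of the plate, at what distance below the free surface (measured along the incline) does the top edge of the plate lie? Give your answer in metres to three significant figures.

γ = 0.789 × 9.81 = 7.74009 kN/m³.
A = 0.791 × 2.1 = 1.6611 m².
From F = γ·h_c·A, the centroid depth is h_c = 59.2/(7.74009 × 1.6611) = 4.60447 m.
The plate makes 50° with the vertical, i.e. θ = 90° − 50° = 40° to the horizontal. Measuring y along the incline from the free-surface line, vertical depth h = y·sinθ with sinθ = 0.642788.
Along the incline, y_c = h_c/sinθ = 4.60447/0.642788 = 7.16328 m.
The centroid lies 2.1/2 = 1.05 m below the top edge, so the top edge sits at y_top = 7.16328 − 1.05 = 6.11328 m along the incline.

y_top ≈ 6.11 m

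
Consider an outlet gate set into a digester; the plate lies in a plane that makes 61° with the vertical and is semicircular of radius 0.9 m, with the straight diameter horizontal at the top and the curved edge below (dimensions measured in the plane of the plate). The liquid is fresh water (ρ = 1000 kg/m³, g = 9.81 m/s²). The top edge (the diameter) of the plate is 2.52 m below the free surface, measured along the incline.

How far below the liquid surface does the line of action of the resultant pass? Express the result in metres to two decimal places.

γ = ρg = 1000 × 9.81 = 9810 N/m³ = 9.81 kN/m³.
The plate makes 61° with the vertical, i.e. θ = 90° − 61° = 29° to the horizontal. Measuring y along the incline from the free-surface line, vertical depth h = y·sinθ with sinθ = 0.484810.
The centroid of a semicircle lies 4r/(3π) = 0.381972 m from the diameter, here below the top edge, so y_c = 2.52 + 0.381972 = 2.90197 m and h_c = 2.90197 × 0.484810 = 1.4069 m.
A = πr²/2 = π × 0.9²/2 = 1.27235 m².
Resultant F = γ·h_c·A = 9.81 × 1.4069 × 1.27235 = 17.5606 kN.
I_c = (π/8 − 8/(9π))·r⁴ = 0.109757 × 0.9⁴ = 0.0720116 m⁴.
Centre of pressure: y_p = y_c + I_c/(y_c·A) = 2.90197 + 0.0720116/(2.90197 × 1.27235) = 2.90197 + 0.0195031 = 2.92147 m along the plane.
Vertically, h_p = y_p·sinθ = 2.92147 × 0.484810 = 1.41636 m.

h_p = 1.42 m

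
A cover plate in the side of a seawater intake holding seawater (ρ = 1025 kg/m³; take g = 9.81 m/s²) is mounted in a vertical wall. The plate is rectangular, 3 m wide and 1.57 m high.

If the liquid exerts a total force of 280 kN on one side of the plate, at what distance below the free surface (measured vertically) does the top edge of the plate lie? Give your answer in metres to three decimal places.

γ = ρg = 1025 × 9.81 / 1000 = 10.05525 kN/m³.
A = 3 × 1.57 = 4.71 m².
From F = γ·h_c·A, the centroid depth is h_c = 280/(10.05525 × 4.71) = 5.91213 m.
The centroid lies 1.57/2 = 0.785 m below the top edge, so the top edge sits at h_top = 5.91213 − 0.785 = 5.12713 m below the surface.

d_top ≈ 5.127 m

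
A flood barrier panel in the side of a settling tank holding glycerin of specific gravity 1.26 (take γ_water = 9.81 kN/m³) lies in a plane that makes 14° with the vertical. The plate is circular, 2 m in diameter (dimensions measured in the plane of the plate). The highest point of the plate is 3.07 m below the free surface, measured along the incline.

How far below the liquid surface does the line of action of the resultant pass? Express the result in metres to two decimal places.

γ = 1.26 × 9.81 = 12.3606 kN/m³.
The plate makes 14° with the vertical, i.e. θ = 90° − 14° = 76° to the horizontal. Measuring y along the incline from the free-surface line, vertical depth h = y·sinθ with sinθ = 0.970296.
The centroid is at the centre, 1 m below the top of the plate, so y_c = 3.07 + 1 = 4.07 m and h_c = 4.07 × 0.970296 = 3.9491 m.
A = π(1)² = 3.14159 m².
Resultant F = γ·h_c·A = 12.3606 × 3.9491 × 3.14159 = 153.351 kN.
I_c = πr⁴/4 = π × 1⁴/4 = 0.785398 m⁴.
Centre of pressure: y_p = y_c + I_c/(y_c·A) = 4.07 + 0.785398/(4.07 × 3.14159) = 4.07 + 0.0614251 = 4.13143 m along the plane.
Vertically, h_p = y_p·sinθ = 4.13143 × 0.970296 = 4.00871 m.

h_p = 4.01 m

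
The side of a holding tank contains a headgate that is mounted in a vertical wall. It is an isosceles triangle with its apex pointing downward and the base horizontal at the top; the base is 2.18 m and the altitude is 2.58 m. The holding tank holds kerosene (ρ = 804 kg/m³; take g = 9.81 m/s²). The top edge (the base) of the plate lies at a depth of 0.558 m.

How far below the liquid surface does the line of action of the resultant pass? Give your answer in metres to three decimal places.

h_p = 1.679 m

γ = ρg = 804 × 9.81 / 1000 = 7.88724 kN/m³.
With the apex down, the centroid sits h/3 = 2.58/3 = 0.86 m below the base (the top edge), so the centroid depth is h_c = 0.558 + 0.86 = 1.418 m.
A = ½ × 2.18 × 2.58 = 2.8122 m².
Resultant F = γ·h_c·A = 7.88724 × 1.418 × 2.8122 = 31.4519 kN.
I_c = b·h³/36 = 2.18 × 2.58³/36 = 1.03995 m⁴.
Centre of pressure: y_p = y_c + I_c/(y_c·A) = 1.418 + 1.03995/(1.418 × 2.8122) = 1.418 + 0.260789 = 1.67879 m along the plane.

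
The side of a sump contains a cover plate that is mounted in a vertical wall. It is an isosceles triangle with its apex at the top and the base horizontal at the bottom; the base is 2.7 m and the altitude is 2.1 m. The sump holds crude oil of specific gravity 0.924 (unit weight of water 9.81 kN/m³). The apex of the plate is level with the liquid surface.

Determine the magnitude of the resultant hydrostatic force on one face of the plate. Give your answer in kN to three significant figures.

F ≈ 36.0 kN

γ = 0.924 × 9.81 = 9.06444 kN/m³.
With the apex up, the centroid sits 2h/3 = 2 × 2.1/3 = 1.4 m below the apex, so the centroid depth is h_c = 1.4 m.
A = ½ × 2.7 × 2.1 = 2.835 m².
Resultant F = γ·h_c·A = 9.06444 × 1.4 × 2.835 = 35.9768 kN.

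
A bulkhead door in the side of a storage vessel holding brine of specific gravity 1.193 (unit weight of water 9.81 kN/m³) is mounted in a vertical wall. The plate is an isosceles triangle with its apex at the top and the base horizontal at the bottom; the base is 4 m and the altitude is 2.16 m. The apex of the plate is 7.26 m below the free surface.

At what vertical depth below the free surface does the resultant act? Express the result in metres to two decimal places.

γ = 1.193 × 9.81 = 11.70333 kN/m³.
With the apex up, the centroid sits 2h/3 = 2 × 2.16/3 = 1.44 m below the apex, so the centroid depth is h_c = 7.26 + 1.44 = 8.7 m.
A = ½ × 4 × 2.16 = 4.32 m².
Resultant F = γ·h_c·A = 11.70333 × 8.7 × 4.32 = 439.858 kN.
I_c = b·h³/36 = 4 × 2.16³/36 = 1.11974 m⁴.
Centre of pressure: y_p = y_c + I_c/(y_c·A) = 8.7 + 1.11974/(8.7 × 4.32) = 8.7 + 0.029793 = 8.72979 m along the plane.

h_p = 8.73 m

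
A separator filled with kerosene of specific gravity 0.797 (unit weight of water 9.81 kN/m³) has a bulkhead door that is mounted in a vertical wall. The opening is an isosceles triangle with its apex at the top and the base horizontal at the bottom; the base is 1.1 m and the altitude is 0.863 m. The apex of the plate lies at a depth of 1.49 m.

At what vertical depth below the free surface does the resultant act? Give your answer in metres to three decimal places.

γ = 0.797 × 9.81 = 7.81857 kN/m³.
With the apex up, the centroid sits 2h/3 = 2 × 0.863/3 = 0.575333 m below the apex, so the centroid depth is h_c = 1.49 + 0.575333 = 2.06533 m.
A = ½ × 1.1 × 0.863 = 0.47465 m².
Resultant F = γ·h_c·A = 7.81857 × 2.06533 × 0.47465 = 7.66461 kN.
I_c = b·h³/36 = 1.1 × 0.863³/36 = 0.0196391 m⁴.
Centre of pressure: y_p = y_c + I_c/(y_c·A) = 2.06533 + 0.0196391/(2.06533 × 0.47465) = 2.06533 + 0.0200336 = 2.08536 m along the plane.

h_p = 2.085 m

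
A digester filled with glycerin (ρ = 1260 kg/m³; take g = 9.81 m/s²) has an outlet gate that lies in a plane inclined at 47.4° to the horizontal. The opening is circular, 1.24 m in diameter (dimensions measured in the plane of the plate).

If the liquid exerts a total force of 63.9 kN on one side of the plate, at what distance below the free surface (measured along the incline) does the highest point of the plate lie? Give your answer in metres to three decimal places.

γ = ρg = 1260 × 9.81 / 1000 = 12.3606 kN/m³.
A = π(0.62)² = 1.20763 m².
From F = γ·h_c·A, the centroid depth is h_c = 63.9/(12.3606 × 1.20763) = 4.28082 m.
Let θ = 47.4° be the plate's angle to the horizontal; measure y along the incline from where the plane meets the free surface. Vertical depth h = y·sinθ with sinθ = 0.736097.
Along the incline, y_c = h_c/sinθ = 4.28082/0.736097 = 5.81557 m.
The centroid is at the centre, 0.62 m below the top of the plate, so the highest point sits at y_top = 5.81557 − 0.62 = 5.19557 m along the incline.

y_top ≈ 5.196 m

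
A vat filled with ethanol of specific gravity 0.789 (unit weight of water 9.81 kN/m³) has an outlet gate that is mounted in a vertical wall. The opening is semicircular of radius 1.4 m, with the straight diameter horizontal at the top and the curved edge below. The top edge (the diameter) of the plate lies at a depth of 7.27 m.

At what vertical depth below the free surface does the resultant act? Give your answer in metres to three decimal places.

h_p = 7.882 m

γ = 0.789 × 9.81 = 7.74009 kN/m³.
The centroid of a semicircle lies 4r/(3π) = 0.594178 m from the diameter, here below the top edge, so the centroid depth is h_c = 7.27 + 0.594178 = 7.86418 m.
A = πr²/2 = π × 1.4²/2 = 3.07876 m².
Resultant F = γ·h_c·A = 7.74009 × 7.86418 × 3.07876 = 187.402 kN.
I_c = (π/8 − 8/(9π))·r⁴ = 0.109757 × 1.4⁴ = 0.421642 m⁴.
Centre of pressure: y_p = y_c + I_c/(y_c·A) = 7.86418 + 0.421642/(7.86418 × 3.07876) = 7.86418 + 0.0174146 = 7.88159 m along the plane.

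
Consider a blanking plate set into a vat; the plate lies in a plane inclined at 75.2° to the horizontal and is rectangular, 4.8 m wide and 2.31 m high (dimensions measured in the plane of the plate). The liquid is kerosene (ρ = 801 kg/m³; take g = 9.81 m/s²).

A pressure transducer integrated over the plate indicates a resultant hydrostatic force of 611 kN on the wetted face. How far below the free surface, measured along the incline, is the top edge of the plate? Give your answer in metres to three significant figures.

y_top ≈ 6.10 m

γ = ρg = 801 × 9.81 / 1000 = 7.85781 kN/m³.
A = 4.8 × 2.31 = 11.088 m².
From F = γ·h_c·A, the centroid depth is h_c = 611/(7.85781 × 11.088) = 7.01272 m.
Let θ = 75.2° be the plate's angle to the horizontal; measure y along the incline from where the plane meets the free surface. Vertical depth h = y·sinθ with sinθ = 0.966823.
Along the incline, y_c = h_c/sinθ = 7.01272/0.966823 = 7.25336 m.
The centroid lies 2.31/2 = 1.155 m below the top edge, so the top edge sits at y_top = 7.25336 − 1.155 = 6.09836 m along the incline.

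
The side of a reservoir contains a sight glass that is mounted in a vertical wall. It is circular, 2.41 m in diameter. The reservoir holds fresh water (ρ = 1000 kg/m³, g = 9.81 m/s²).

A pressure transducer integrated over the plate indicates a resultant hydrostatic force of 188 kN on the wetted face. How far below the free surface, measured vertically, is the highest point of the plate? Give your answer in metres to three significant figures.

γ = ρg = 1000 × 9.81 = 9810 N/m³ = 9.81 kN/m³.
A = π(1.205)² = 4.56167 m².
From F = γ·h_c·A, the centroid depth is h_c = 188/(9.81 × 4.56167) = 4.20112 m.
The centroid is at the centre, 1.205 m below the top of the plate, so the highest point sits at h_top = 4.20112 − 1.205 = 2.99612 m below the surface.

d_top ≈ 3.00 m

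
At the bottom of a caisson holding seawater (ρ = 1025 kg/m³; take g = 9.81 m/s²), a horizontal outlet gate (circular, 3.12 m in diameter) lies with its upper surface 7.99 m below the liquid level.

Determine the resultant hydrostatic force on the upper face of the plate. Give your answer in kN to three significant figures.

γ = ρg = 1025 × 9.81 / 1000 = 10.05525 kN/m³.
The plate is horizontal, so pressure is uniform at p = γ·h = 10.05525 × 7.99 = 80.3414 kN/m².
A = π(1.56)² = 7.64538 m².
F = p·A = 80.3414 × 7.64538 = 614.241 kN.

F ≈ 614 kN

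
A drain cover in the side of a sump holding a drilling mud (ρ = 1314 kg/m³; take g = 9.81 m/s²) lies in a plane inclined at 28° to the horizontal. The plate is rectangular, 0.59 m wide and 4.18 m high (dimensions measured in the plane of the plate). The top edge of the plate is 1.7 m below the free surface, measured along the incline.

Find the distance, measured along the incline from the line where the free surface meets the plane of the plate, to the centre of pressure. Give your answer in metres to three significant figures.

y_p = 4.17 m

γ = ρg = 1314 × 9.81 / 1000 = 12.89034 kN/m³.
Let θ = 28° be the plate's angle to the horizontal; measure y along the incline from where the plane meets the free surface. Vertical depth h = y·sinθ with sinθ = 0.469472.
The centroid lies 4.18/2 = 2.09 m below the top edge, so y_c = 1.7 + 2.09 = 3.79 m and h_c = 3.79 × 0.469472 = 1.7793 m.
A = 0.59 × 4.18 = 2.4662 m².
Resultant F = γ·h_c·A = 12.89034 × 1.7793 × 2.4662 = 56.5642 kN.
I_c = b·h³/12 = 0.59 × 4.18³/12 = 3.59087 m⁴.
Centre of pressure: y_p = y_c + I_c/(y_c·A) = 3.79 + 3.59087/(3.79 × 2.4662) = 3.79 + 0.384178 = 4.17418 m along the plane.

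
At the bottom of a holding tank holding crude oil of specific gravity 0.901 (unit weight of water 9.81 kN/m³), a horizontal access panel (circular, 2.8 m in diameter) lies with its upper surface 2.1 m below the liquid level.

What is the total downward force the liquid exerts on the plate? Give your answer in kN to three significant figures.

F ≈ 114 kN

γ = 0.901 × 9.81 = 8.83881 kN/m³.
The plate is horizontal, so pressure is uniform at p = γ·h = 8.83881 × 2.1 = 18.5615 kN/m².
A = π(1.4)² = 6.15752 m².
F = p·A = 18.5615 × 6.15752 = 114.293 kN.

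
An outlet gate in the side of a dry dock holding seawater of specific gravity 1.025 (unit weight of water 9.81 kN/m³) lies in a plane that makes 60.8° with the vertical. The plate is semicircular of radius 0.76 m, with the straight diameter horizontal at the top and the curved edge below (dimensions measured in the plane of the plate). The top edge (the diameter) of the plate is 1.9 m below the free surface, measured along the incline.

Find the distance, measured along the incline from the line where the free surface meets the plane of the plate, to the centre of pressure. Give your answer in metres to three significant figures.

γ = 1.025 × 9.81 = 10.05525 kN/m³.
The plate makes 60.8° with the vertical, i.e. θ = 90° − 60.8° = 29.2° to the horizontal. Measuring y along the incline from the free-surface line, vertical depth h = y·sinθ with sinθ = 0.487860.
The centroid of a semicircle lies 4r/(3π) = 0.322554 m from the diameter, here below the top edge, so y_c = 1.9 + 0.322554 = 2.22255 m and h_c = 2.22255 × 0.487860 = 1.08429 m.
A = πr²/2 = π × 0.76²/2 = 0.907292 m².
Resultant F = γ·h_c·A = 10.05525 × 1.08429 × 0.907292 = 9.89203 kN.
I_c = (π/8 − 8/(9π))·r⁴ = 0.109757 × 0.76⁴ = 0.0366173 m⁴.
Centre of pressure: y_p = y_c + I_c/(y_c·A) = 2.22255 + 0.0366173/(2.22255 × 0.907292) = 2.22255 + 0.0181588 = 2.24071 m along the plane.

y_p = 2.24 m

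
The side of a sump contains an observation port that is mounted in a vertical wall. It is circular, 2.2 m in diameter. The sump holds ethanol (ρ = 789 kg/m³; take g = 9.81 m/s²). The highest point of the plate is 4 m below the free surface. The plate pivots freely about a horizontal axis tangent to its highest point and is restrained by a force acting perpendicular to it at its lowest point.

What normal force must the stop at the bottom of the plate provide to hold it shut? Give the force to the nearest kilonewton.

P ≈ 79 kN

γ = ρg = 789 × 9.81 / 1000 = 7.74009 kN/m³.
The centroid is at the centre, 1.1 m below the top of the plate, so the centroid depth is h_c = 4 + 1.1 = 5.1 m.
A = π(1.1)² = 3.80133 m².
Resultant F = γ·h_c·A = 7.74009 × 5.1 × 3.80133 = 150.055 kN.
I_c = πr⁴/4 = π × 1.1⁴/4 = 1.1499 m⁴.
Centre of pressure: y_p = y_c + I_c/(y_c·A) = 5.1 + 1.1499/(5.1 × 3.80133) = 5.1 + 0.0593136 = 5.15931 m along the plane.
The resultant acts 1.1 + 0.0593136 = 1.15931 m (along the plate) below the hinge at the top edge, so the moment about the hinge is M = F × 1.15931 = 150.055 × 1.15931 = 173.96 kN·m.
A normal force at the bottom, 2.2 m from the hinge, must supply this moment: P = 173.96/2.2 = 79.0727 kN.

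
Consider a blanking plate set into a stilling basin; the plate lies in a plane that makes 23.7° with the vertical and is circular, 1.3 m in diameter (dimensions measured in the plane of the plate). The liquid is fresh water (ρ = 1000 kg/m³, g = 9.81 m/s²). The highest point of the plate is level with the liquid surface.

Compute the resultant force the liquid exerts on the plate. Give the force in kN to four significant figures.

γ = ρg = 1000 × 9.81 = 9810 N/m³ = 9.81 kN/m³.
The plate makes 23.7° with the vertical, i.e. θ = 90° − 23.7° = 66.3° to the horizontal. Measuring y along the incline from the free-surface line, vertical depth h = y·sinθ with sinθ = 0.915663.
The centroid is at the centre, 0.65 m below the top of the plate, so y_c = 0.65 m and h_c = 0.65 × 0.915663 = 0.595181 m.
A = π(0.65)² = 1.32732 m².
Resultant F = γ·h_c·A = 9.81 × 0.595181 × 1.32732 = 7.74986 kN.

F ≈ 7.750 kN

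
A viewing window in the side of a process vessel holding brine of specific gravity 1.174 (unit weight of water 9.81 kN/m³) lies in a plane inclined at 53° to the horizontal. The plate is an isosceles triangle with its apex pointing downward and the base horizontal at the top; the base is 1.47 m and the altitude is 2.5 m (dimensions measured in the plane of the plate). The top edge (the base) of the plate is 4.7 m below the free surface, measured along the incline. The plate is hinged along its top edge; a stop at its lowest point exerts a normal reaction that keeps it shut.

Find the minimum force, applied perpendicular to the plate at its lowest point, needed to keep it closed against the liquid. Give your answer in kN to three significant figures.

γ = 1.174 × 9.81 = 11.51694 kN/m³.
Let θ = 53° be the plate's angle to the horizontal; measure y along the incline from where the plane meets the free surface. Vertical depth h = y·sinθ with sinθ = 0.798636.
With the apex down, the centroid sits h/3 = 2.5/3 = 0.833333 m below the base (the top edge), so y_c = 4.7 + 0.833333 = 5.53333 m and h_c = 5.53333 × 0.798636 = 4.41912 m.
A = ½ × 1.47 × 2.5 = 1.8375 m².
Resultant F = γ·h_c·A = 11.51694 × 4.41912 × 1.8375 = 93.5191 kN.
I_c = b·h³/36 = 1.47 × 2.5³/36 = 0.638021 m⁴.
Centre of pressure: y_p = y_c + I_c/(y_c·A) = 5.53333 + 0.638021/(5.53333 × 1.8375) = 5.53333 + 0.0627511 = 5.59608 m along the plane.
The resultant acts 0.833333 + 0.0627511 = 0.896084 m (along the plate) below the hinge at the top edge, so the moment about the hinge is M = F × 0.896084 = 93.5191 × 0.896084 = 83.801 kN·m.
A normal force at the bottom, 2.5 m from the hinge, must supply this moment: P = 83.801/2.5 = 33.5204 kN.

P ≈ 33.5 kN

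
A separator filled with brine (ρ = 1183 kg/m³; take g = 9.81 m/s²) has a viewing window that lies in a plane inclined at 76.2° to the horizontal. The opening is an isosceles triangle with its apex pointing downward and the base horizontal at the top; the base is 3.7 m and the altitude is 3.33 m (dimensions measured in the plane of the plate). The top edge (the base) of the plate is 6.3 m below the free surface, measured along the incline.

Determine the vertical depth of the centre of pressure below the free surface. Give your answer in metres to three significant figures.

γ = ρg = 1183 × 9.81 / 1000 = 11.60523 kN/m³.
Let θ = 76.2° be the plate's angle to the horizontal; measure y along the incline from where the plane meets the free surface. Vertical depth h = y·sinθ with sinθ = 0.971134.
With the apex down, the centroid sits h/3 = 3.33/3 = 1.11 m below the base (the top edge), so y_c = 6.3 + 1.11 = 7.41 m and h_c = 7.41 × 0.971134 = 7.1961 m.
A = ½ × 3.7 × 3.33 = 6.1605 m².
Resultant F = γ·h_c·A = 11.60523 × 7.1961 × 6.1605 = 514.478 kN.
I_c = b·h³/36 = 3.7 × 3.33³/36 = 3.79518 m⁴.
Centre of pressure: y_p = y_c + I_c/(y_c·A) = 7.41 + 3.79518/(7.41 × 6.1605) = 7.41 + 0.0831377 = 7.49314 m along the plane.
Vertically, h_p = y_p·sinθ = 7.49314 × 0.971134 = 7.27684 m.

h_p = 7.28 m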